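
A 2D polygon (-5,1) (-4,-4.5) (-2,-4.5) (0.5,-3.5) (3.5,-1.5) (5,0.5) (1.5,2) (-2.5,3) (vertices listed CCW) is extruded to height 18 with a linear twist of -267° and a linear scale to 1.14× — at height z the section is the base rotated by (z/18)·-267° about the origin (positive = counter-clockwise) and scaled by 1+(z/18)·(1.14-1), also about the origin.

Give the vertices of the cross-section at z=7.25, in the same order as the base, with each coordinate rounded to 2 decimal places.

Cross-section at z=7.25: (2.60,4.72) (-3.26,5.46) (-3.90,3.45) (-3.68,0.61) (-2.63,-3.05) (-1.09,-5.20) (1.54,-2.15) (3.82,1.56)

t = z/height = 7.25/18 = 0.402778
s = 1 + (scale-1)·z/height = 1 + (1.14-1)·7.25/18 = 1.056389
θ = twist·z/height = -267°·7.25/18 = -107.5417° = -1.876956 rad
cos θ = -0.301399, sin θ = -0.953498 (intermediates below are computed at full precision and shown rounded to 5 d.p.)
v1: (-5,1) → rotate → (2.46049,4.46609) → ×s → (2.59924,4.71793) → (2.60,4.72)
v2: (-4,-4.5) → rotate → (-3.08514,5.17029) → ×s → (-3.25911,5.46184) → (-3.26,5.46)
v3: (-2,-4.5) → rotate → (-3.68794,3.26329) → ×s → (-3.89590,3.44731) → (-3.90,3.45)
v4: (0.5,-3.5) → rotate → (-3.48794,0.57815) → ×s → (-3.68462,0.61075) → (-3.68,0.61)
v5: (3.5,-1.5) → rotate → (-2.48514,-2.88514) → ×s → (-2.62528,-3.04783) → (-2.63,-3.05)
v6: (5,0.5) → rotate → (-1.03025,-4.91819) → ×s → (-1.08834,-5.19552) → (-1.09,-5.20)
v7: (1.5,2) → rotate → (1.45490,-2.03305) → ×s → (1.53694,-2.14769) → (1.54,-2.15)
v8: (-2.5,3) → rotate → (3.61399,1.47955) → ×s → (3.81778,1.56298) → (3.82,1.56)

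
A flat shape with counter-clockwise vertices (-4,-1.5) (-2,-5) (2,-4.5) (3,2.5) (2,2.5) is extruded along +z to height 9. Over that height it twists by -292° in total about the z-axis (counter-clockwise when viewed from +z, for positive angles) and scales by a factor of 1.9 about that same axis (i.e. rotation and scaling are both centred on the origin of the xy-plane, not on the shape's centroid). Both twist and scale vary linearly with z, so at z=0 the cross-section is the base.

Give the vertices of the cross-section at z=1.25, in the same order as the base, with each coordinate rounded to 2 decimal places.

t = z/height = 1.25/9 = 0.138889
s = 1 + (scale-1)·z/height = 1 + (1.9-1)·1.25/9 = 1.125000
θ = twist·z/height = -292°·1.25/9 = -40.5556° = -0.707828 rad
cos θ = 0.759776, sin θ = -0.650185 (intermediates below are computed at full precision and shown rounded to 5 d.p.)
v1: (-4,-1.5) → rotate → (-4.01438,1.46108) → ×s → (-4.51618,1.64371) → (-4.52,1.64)
v2: (-2,-5) → rotate → (-4.77048,-2.49851) → ×s → (-5.36679,-2.81082) → (-5.37,-2.81)
v3: (2,-4.5) → rotate → (-1.40628,-4.71936) → ×s → (-1.58207,-5.30928) → (-1.58,-5.31)
v4: (3,2.5) → rotate → (3.90479,-0.05112) → ×s → (4.39289,-0.05750) → (4.39,-0.06)
v5: (2,2.5) → rotate → (3.14501,0.59907) → ×s → (3.53814,0.67395) → (3.54,0.67)

Cross-section at z=1.25: (-4.52,1.64) (-5.37,-2.81) (-1.58,-5.31) (4.39,-0.06) (3.54,0.67)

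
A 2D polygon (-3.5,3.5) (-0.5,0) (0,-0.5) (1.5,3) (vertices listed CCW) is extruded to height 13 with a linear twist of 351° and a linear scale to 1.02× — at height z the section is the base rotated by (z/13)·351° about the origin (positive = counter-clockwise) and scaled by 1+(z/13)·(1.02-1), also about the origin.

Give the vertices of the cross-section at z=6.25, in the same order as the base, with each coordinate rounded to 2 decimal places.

t = z/height = 6.25/13 = 0.480769
s = 1 + (scale-1)·z/height = 1 + (1.02-1)·6.25/13 = 1.009615
θ = twist·z/height = 351°·6.25/13 = 168.7500° = 2.945243 rad
cos θ = -0.980785, sin θ = 0.195090 (intermediates below are computed at full precision and shown rounded to 5 d.p.)
v1: (-3.5,3.5) → rotate → (2.74993,-4.11556) → ×s → (2.77637,-4.15514) → (2.78,-4.16)
v2: (-0.5,0) → rotate → (0.49039,-0.09755) → ×s → (0.49511,-0.09848) → (0.50,-0.10)
v3: (0,-0.5) → rotate → (0.09755,0.49039) → ×s → (0.09848,0.49511) → (0.10,0.50)
v4: (1.5,3) → rotate → (-2.05645,-2.64972) → ×s → (-2.07622,-2.67520) → (-2.08,-2.68)

Cross-section at z=6.25: (2.78,-4.16) (0.50,-0.10) (0.10,0.50) (-2.08,-2.68)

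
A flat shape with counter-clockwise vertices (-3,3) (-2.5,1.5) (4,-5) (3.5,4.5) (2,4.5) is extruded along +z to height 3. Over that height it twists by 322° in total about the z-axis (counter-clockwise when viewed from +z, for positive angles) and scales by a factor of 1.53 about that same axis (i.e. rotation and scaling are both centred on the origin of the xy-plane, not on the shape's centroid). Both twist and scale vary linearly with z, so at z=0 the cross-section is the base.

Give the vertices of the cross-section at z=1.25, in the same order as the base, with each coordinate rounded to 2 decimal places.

t = z/height = 1.25/3 = 0.416667
s = 1 + (scale-1)·z/height = 1 + (1.53-1)·1.25/3 = 1.220833
θ = twist·z/height = 322°·1.25/3 = 134.1667° = 2.341650 rad
cos θ = -0.696748, sin θ = 0.717316 (intermediates below are computed at full precision and shown rounded to 5 d.p.)
v1: (-3,3) → rotate → (-0.06170,-4.24219) → ×s → (-0.07533,-5.17901) → (-0.08,-5.18)
v2: (-2.5,1.5) → rotate → (0.66590,-2.83841) → ×s → (0.81295,-3.46523) → (0.81,-3.47)
v3: (4,-5) → rotate → (0.79959,6.35300) → ×s → (0.97616,7.75596) → (0.98,7.76)
v4: (3.5,4.5) → rotate → (-5.66654,-0.62476) → ×s → (-6.91790,-0.76273) → (-6.92,-0.76)
v5: (2,4.5) → rotate → (-4.62142,-1.70073) → ×s → (-5.64198,-2.07631) → (-5.64,-2.08)

Cross-section at z=1.25: (-0.08,-5.18) (0.81,-3.47) (0.98,7.76) (-6.92,-0.76) (-5.64,-2.08)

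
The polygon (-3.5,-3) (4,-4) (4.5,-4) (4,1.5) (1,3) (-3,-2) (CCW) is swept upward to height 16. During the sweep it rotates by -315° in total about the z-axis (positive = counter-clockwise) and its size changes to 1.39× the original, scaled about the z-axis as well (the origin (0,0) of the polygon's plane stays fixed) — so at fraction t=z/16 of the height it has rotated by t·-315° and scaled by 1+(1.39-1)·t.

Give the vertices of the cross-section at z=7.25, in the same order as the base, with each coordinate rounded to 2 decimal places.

Cross-section at z=7.25: (1.14,5.30) (-6.60,0.90) (-7.06,0.54) (-2.68,-4.25) (1.20,-3.52) (1.38,4.01)

t = z/height = 7.25/16 = 0.453125
s = 1 + (scale-1)·z/height = 1 + (1.39-1)·7.25/16 = 1.176719
θ = twist·z/height = -315°·7.25/16 = -142.7344° = -2.491185 rad
cos θ = -0.795837, sin θ = -0.605511 (intermediates below are computed at full precision and shown rounded to 5 d.p.)
v1: (-3.5,-3) → rotate → (0.96890,4.50680) → ×s → (1.14012,5.30324) → (1.14,5.30)
v2: (4,-4) → rotate → (-5.60539,0.76130) → ×s → (-6.59597,0.89584) → (-6.60,0.90)
v3: (4.5,-4) → rotate → (-6.00331,0.45855) → ×s → (-7.06421,0.53958) → (-7.06,0.54)
v4: (4,1.5) → rotate → (-2.27508,-3.61580) → ×s → (-2.67713,-4.25478) → (-2.68,-4.25)
v5: (1,3) → rotate → (1.02070,-2.99302) → ×s → (1.20107,-3.52194) → (1.20,-3.52)
v6: (-3,-2) → rotate → (1.17649,3.40821) → ×s → (1.38440,4.01050) → (1.38,4.01)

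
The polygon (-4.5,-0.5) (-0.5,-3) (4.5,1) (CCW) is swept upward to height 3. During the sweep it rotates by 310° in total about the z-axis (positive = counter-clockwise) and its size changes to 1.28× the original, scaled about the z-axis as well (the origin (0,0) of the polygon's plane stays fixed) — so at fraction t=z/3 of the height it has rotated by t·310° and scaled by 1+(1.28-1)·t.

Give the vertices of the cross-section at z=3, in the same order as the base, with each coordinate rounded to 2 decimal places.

t = z/height = 3/3 = 1
s = 1 + (scale-1)·z/height = 1 + (1.28-1)·3/3 = 1.280000
θ = twist·z/height = 310°·3/3 = 310.0000° = 5.410521 rad
cos θ = 0.642788, sin θ = -0.766044 (intermediates below are computed at full precision and shown rounded to 5 d.p.)
v1: (-4.5,-0.5) → rotate → (-3.27557,3.12581) → ×s → (-4.19273,4.00103) → (-4.19,4.00)
v2: (-0.5,-3) → rotate → (-2.61953,-1.54534) → ×s → (-3.35299,-1.97804) → (-3.35,-1.98)
v3: (4.5,1) → rotate → (3.65859,-2.80441) → ×s → (4.68299,-3.58965) → (4.68,-3.59)

Cross-section at z=3: (-4.19,4.00) (-3.35,-1.98) (4.68,-3.59)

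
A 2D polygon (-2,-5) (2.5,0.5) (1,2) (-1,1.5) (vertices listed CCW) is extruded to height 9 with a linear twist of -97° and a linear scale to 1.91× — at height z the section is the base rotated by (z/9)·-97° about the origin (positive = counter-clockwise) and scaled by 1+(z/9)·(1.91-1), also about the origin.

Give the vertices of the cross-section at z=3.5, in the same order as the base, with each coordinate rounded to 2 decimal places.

Cross-section at z=3.5: (-6.28,-3.70) (3.09,-1.54) (2.73,1.31) (0.17,2.43)

t = z/height = 3.5/9 = 0.388889
s = 1 + (scale-1)·z/height = 1 + (1.91-1)·3.5/9 = 1.353889
θ = twist·z/height = -97°·3.5/9 = -37.7222° = -0.658377 rad
cos θ = 0.790986, sin θ = -0.611834 (intermediates below are computed at full precision and shown rounded to 5 d.p.)
v1: (-2,-5) → rotate → (-4.64114,-2.73126) → ×s → (-6.28359,-3.69783) → (-6.28,-3.70)
v2: (2.5,0.5) → rotate → (2.28338,-1.13409) → ×s → (3.09145,-1.53543) → (3.09,-1.54)
v3: (1,2) → rotate → (2.01465,0.97014) → ×s → (2.72762,1.31346) → (2.73,1.31)
v4: (-1,1.5) → rotate → (0.12676,1.79831) → ×s → (0.17163,2.43472) → (0.17,2.43)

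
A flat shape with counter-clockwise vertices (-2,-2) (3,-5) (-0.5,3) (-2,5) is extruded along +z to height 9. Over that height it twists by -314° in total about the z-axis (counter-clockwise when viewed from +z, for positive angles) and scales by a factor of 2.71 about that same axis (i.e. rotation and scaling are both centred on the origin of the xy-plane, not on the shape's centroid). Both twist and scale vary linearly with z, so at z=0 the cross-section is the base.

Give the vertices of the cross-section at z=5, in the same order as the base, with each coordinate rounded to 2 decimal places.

t = z/height = 5/9 = 0.555556
s = 1 + (scale-1)·z/height = 1 + (2.71-1)·5/9 = 1.950000
θ = twist·z/height = -314°·5/9 = -174.4444° = -3.044630 rad
cos θ = -0.995303, sin θ = -0.096811 (intermediates below are computed at full precision and shown rounded to 5 d.p.)
v1: (-2,-2) → rotate → (1.79698,2.18423) → ×s → (3.50412,4.25924) → (3.50,4.26)
v2: (3,-5) → rotate → (-3.46996,4.68608) → ×s → (-6.76643,9.13786) → (-6.77,9.14)
v3: (-0.5,3) → rotate → (0.78808,-2.93750) → ×s → (1.53676,-5.72813) → (1.54,-5.73)
v4: (-2,5) → rotate → (2.47466,-4.78289) → ×s → (4.82559,-9.32664) → (4.83,-9.33)

Cross-section at z=5: (3.50,4.26) (-6.77,9.14) (1.54,-5.73) (4.83,-9.33)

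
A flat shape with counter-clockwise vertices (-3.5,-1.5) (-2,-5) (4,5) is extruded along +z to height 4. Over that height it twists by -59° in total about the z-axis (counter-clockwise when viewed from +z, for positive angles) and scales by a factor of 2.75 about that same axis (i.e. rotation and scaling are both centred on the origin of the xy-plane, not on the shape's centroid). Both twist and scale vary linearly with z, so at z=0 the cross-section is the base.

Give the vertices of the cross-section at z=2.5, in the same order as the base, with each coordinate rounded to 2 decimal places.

t = z/height = 2.5/4 = 0.625
s = 1 + (scale-1)·z/height = 1 + (2.75-1)·2.5/4 = 2.093750
θ = twist·z/height = -59°·2.5/4 = -36.8750° = -0.643590 rad
cos θ = 0.799947, sin θ = -0.600071 (intermediates below are computed at full precision and shown rounded to 5 d.p.)
v1: (-3.5,-1.5) → rotate → (-3.69992,0.90033) → ×s → (-7.74671,1.88506) → (-7.75,1.89)
v2: (-2,-5) → rotate → (-4.60025,-2.79959) → ×s → (-9.63177,-5.86164) → (-9.63,-5.86)
v3: (4,5) → rotate → (6.20014,1.59945) → ×s → (12.98155,3.34884) → (12.98,3.35)

Cross-section at z=2.5: (-7.75,1.89) (-9.63,-5.86) (12.98,3.35)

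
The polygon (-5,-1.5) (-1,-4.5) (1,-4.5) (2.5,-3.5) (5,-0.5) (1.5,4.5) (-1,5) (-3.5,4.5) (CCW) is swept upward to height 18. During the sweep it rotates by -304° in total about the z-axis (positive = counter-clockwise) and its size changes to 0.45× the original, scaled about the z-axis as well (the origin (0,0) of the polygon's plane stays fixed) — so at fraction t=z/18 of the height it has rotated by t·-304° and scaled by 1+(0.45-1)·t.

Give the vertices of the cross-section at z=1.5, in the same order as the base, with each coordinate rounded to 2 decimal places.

Cross-section at z=1.5: (-4.92,0.75) (-2.70,-3.47) (-0.97,-4.29) (0.73,-4.04) (4.11,-2.47) (3.13,3.27) (1.18,4.72) (-1.18,5.31)

t = z/height = 1.5/18 = 0.0833333
s = 1 + (scale-1)·z/height = 1 + (0.45-1)·1.5/18 = 0.954167
θ = twist·z/height = -304°·1.5/18 = -25.3333° = -0.442150 rad
cos θ = 0.903834, sin θ = -0.427884 (intermediates below are computed at full precision and shown rounded to 5 d.p.)
v1: (-5,-1.5) → rotate → (-5.16099,0.78367) → ×s → (-4.92445,0.74775) → (-4.92,0.75)
v2: (-1,-4.5) → rotate → (-2.82931,-3.63937) → ×s → (-2.69963,-3.47256) → (-2.70,-3.47)
v3: (1,-4.5) → rotate → (-1.02164,-4.49514) → ×s → (-0.97482,-4.28911) → (-0.97,-4.29)
v4: (2.5,-3.5) → rotate → (0.76199,-4.23313) → ×s → (0.72707,-4.03911) → (0.73,-4.04)
v5: (5,-0.5) → rotate → (4.30523,-2.59134) → ×s → (4.10790,-2.47257) → (4.11,-2.47)
v6: (1.5,4.5) → rotate → (3.28123,3.42543) → ×s → (3.13084,3.26843) → (3.13,3.27)
v7: (-1,5) → rotate → (1.23559,4.94705) → ×s → (1.17895,4.72031) → (1.18,4.72)
v8: (-3.5,4.5) → rotate → (-1.23794,5.56485) → ×s → (-1.18120,5.30979) → (-1.18,5.31)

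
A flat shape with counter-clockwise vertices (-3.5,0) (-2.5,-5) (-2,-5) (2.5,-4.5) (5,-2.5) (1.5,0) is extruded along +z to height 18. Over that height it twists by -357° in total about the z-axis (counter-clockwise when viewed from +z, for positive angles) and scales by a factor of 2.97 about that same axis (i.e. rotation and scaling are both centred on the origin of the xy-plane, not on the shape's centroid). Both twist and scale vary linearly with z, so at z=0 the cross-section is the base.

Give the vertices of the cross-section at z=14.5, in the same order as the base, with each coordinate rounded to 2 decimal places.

Cross-section at z=14.5: (-2.74,-8.63) (10.38,-10.07) (10.77,-8.84) (13.05,2.65) (10.07,10.38) (1.17,3.70)

t = z/height = 14.5/18 = 0.805556
s = 1 + (scale-1)·z/height = 1 + (2.97-1)·14.5/18 = 2.586944
θ = twist·z/height = -357°·14.5/18 = -287.5833° = -5.019276 rad
cos θ = 0.302093, sin θ = 0.953279 (intermediates below are computed at full precision and shown rounded to 5 d.p.)
v1: (-3.5,0) → rotate → (-1.05732,-3.33648) → ×s → (-2.73524,-8.63128) → (-2.74,-8.63)
v2: (-2.5,-5) → rotate → (4.01116,-3.89366) → ×s → (10.37665,-10.07268) → (10.38,-10.07)
v3: (-2,-5) → rotate → (4.16221,-3.41702) → ×s → (10.76740,-8.83964) → (10.77,-8.84)
v4: (2.5,-4.5) → rotate → (5.04499,1.02378) → ×s → (13.05110,2.64846) → (13.05,2.65)
v5: (5,-2.5) → rotate → (3.89366,4.01116) → ×s → (10.07268,10.37665) → (10.07,10.38)
v6: (1.5,0) → rotate → (0.45314,1.42992) → ×s → (1.17225,3.69912) → (1.17,3.70)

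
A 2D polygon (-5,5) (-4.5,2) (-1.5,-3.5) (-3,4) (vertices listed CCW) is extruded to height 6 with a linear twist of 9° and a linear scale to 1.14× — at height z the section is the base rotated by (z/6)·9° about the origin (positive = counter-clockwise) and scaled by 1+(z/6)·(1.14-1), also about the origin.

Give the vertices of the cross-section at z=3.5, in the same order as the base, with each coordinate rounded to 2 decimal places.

t = z/height = 3.5/6 = 0.583333
s = 1 + (scale-1)·z/height = 1 + (1.14-1)·3.5/6 = 1.081667
θ = twist·z/height = 9°·3.5/6 = 5.2500° = 0.091630 rad
cos θ = 0.995805, sin θ = 0.091502 (intermediates below are computed at full precision and shown rounded to 5 d.p.)
v1: (-5,5) → rotate → (-5.43653,4.52152) → ×s → (-5.88052,4.89077) → (-5.88,4.89)
v2: (-4.5,2) → rotate → (-4.66413,1.57985) → ×s → (-5.04503,1.70887) → (-5.05,1.71)
v3: (-1.5,-3.5) → rotate → (-1.17345,-3.62257) → ×s → (-1.26928,-3.91841) → (-1.27,-3.92)
v4: (-3,4) → rotate → (-3.35342,3.70871) → ×s → (-3.62728,4.01159) → (-3.63,4.01)

Cross-section at z=3.5: (-5.88,4.89) (-5.05,1.71) (-1.27,-3.92) (-3.63,4.01)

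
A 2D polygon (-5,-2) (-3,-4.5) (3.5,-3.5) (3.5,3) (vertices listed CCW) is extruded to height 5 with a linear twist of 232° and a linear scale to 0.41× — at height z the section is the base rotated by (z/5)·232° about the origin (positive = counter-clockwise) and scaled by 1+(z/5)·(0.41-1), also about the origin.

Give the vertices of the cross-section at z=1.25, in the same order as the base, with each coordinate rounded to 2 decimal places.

Cross-section at z=1.25: (-0.81,-4.52) (1.90,-4.20) (4.11,0.95) (-0.59,3.89)

t = z/height = 1.25/5 = 0.25
s = 1 + (scale-1)·z/height = 1 + (0.41-1)·1.25/5 = 0.852500
θ = twist·z/height = 232°·1.25/5 = 58.0000° = 1.012291 rad
cos θ = 0.529919, sin θ = 0.848048 (intermediates below are computed at full precision and shown rounded to 5 d.p.)
v1: (-5,-2) → rotate → (-0.95350,-5.30008) → ×s → (-0.81286,-4.51832) → (-0.81,-4.52)
v2: (-3,-4.5) → rotate → (2.22646,-4.92878) → ×s → (1.89806,-4.20179) → (1.90,-4.20)
v3: (3.5,-3.5) → rotate → (4.82289,1.11345) → ×s → (4.11151,0.94922) → (4.11,0.95)
v4: (3.5,3) → rotate → (-0.68943,4.55793) → ×s → (-0.58774,3.88563) → (-0.59,3.89)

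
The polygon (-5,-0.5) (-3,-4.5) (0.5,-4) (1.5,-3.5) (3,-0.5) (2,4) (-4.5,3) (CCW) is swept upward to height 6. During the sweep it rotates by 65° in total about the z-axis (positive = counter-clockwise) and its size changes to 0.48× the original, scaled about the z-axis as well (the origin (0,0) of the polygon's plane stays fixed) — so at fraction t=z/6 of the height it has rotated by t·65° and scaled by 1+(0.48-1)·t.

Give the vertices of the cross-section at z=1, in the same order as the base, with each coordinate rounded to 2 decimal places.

Cross-section at z=1: (-4.40,-1.31) (-1.92,-4.55) (1.14,-3.50) (1.95,-2.88) (2.78,0.07) (1.11,3.93) (-4.55,1.92)

t = z/height = 1/6 = 0.166667
s = 1 + (scale-1)·z/height = 1 + (0.48-1)·1/6 = 0.913333
θ = twist·z/height = 65°·1/6 = 10.8333° = 0.189077 rad
cos θ = 0.982178, sin θ = 0.187953 (intermediates below are computed at full precision and shown rounded to 5 d.p.)
v1: (-5,-0.5) → rotate → (-4.81691,-1.43085) → ×s → (-4.39945,-1.30685) → (-4.40,-1.31)
v2: (-3,-4.5) → rotate → (-2.10075,-4.98366) → ×s → (-1.91868,-4.55174) → (-1.92,-4.55)
v3: (0.5,-4) → rotate → (1.24290,-3.83474) → ×s → (1.13518,-3.50239) → (1.14,-3.50)
v4: (1.5,-3.5) → rotate → (2.13110,-3.15569) → ×s → (1.94641,-2.88220) → (1.95,-2.88)
v5: (3,-0.5) → rotate → (3.04051,0.07277) → ×s → (2.77700,0.06646) → (2.78,0.07)
v6: (2,4) → rotate → (1.21255,4.30462) → ×s → (1.10746,3.93155) → (1.11,3.93)
v7: (-4.5,3) → rotate → (-4.98366,2.10075) → ×s → (-4.55174,1.91868) → (-4.55,1.92)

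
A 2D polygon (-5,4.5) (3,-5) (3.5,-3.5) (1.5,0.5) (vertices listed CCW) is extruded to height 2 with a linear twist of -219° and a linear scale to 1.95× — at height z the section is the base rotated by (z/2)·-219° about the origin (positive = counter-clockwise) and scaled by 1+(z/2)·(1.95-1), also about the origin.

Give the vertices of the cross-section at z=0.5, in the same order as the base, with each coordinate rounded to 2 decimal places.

t = z/height = 0.5/2 = 0.25
s = 1 + (scale-1)·z/height = 1 + (1.95-1)·0.5/2 = 1.237500
θ = twist·z/height = -219°·0.5/2 = -54.7500° = -0.955568 rad
cos θ = 0.577145, sin θ = -0.816642 (intermediates below are computed at full precision and shown rounded to 5 d.p.)
v1: (-5,4.5) → rotate → (0.78916,6.68036) → ×s → (0.97659,8.26695) → (0.98,8.27)
v2: (3,-5) → rotate → (-2.35177,-5.33565) → ×s → (-2.91032,-6.60287) → (-2.91,-6.60)
v3: (3.5,-3.5) → rotate → (-0.83824,-4.87825) → ×s → (-1.03732,-6.03684) → (-1.04,-6.04)
v4: (1.5,0.5) → rotate → (1.27404,-0.93639) → ×s → (1.57662,-1.15878) → (1.58,-1.16)

Cross-section at z=0.5: (0.98,8.27) (-2.91,-6.60) (-1.04,-6.04) (1.58,-1.16)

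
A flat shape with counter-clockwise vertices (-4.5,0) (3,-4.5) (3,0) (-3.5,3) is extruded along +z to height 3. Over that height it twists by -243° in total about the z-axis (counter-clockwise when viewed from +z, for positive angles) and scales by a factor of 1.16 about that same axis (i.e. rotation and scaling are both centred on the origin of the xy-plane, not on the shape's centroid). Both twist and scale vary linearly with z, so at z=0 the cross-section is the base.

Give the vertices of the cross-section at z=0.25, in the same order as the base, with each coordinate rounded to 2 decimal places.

Cross-section at z=0.25: (-4.28,1.58) (1.27,-5.33) (2.85,-1.05) (-2.28,4.08)

t = z/height = 0.25/3 = 0.0833333
s = 1 + (scale-1)·z/height = 1 + (1.16-1)·0.25/3 = 1.013333
θ = twist·z/height = -243°·0.25/3 = -20.2500° = -0.353429 rad
cos θ = 0.938191, sin θ = -0.346117 (intermediates below are computed at full precision and shown rounded to 5 d.p.)
v1: (-4.5,0) → rotate → (-4.22186,1.55753) → ×s → (-4.27815,1.57829) → (-4.28,1.58)
v2: (3,-4.5) → rotate → (1.25705,-5.26021) → ×s → (1.27381,-5.33035) → (1.27,-5.33)
v3: (3,0) → rotate → (2.81457,-1.03835) → ×s → (2.85210,-1.05220) → (2.85,-1.05)
v4: (-3.5,3) → rotate → (-2.24532,4.02598) → ×s → (-2.27526,4.07966) → (-2.28,4.08)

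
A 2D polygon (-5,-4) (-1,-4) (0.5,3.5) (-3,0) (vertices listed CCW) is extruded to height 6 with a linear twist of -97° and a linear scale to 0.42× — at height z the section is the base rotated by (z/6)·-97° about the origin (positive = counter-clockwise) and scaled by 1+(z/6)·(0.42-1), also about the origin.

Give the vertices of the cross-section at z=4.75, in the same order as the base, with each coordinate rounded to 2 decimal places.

Cross-section at z=4.75: (-2.72,2.14) (-2.23,0.03) (1.90,0.17) (-0.37,1.58)

t = z/height = 4.75/6 = 0.791667
s = 1 + (scale-1)·z/height = 1 + (0.42-1)·4.75/6 = 0.540833
θ = twist·z/height = -97°·4.75/6 = -76.7917° = -1.340267 rad
cos θ = 0.228492, sin θ = -0.973546 (intermediates below are computed at full precision and shown rounded to 5 d.p.)
v1: (-5,-4) → rotate → (-5.03665,3.95376) → ×s → (-2.72399,2.13832) → (-2.72,2.14)
v2: (-1,-4) → rotate → (-4.12268,0.05958) → ×s → (-2.22968,0.03222) → (-2.23,0.03)
v3: (0.5,3.5) → rotate → (3.52166,0.31295) → ×s → (1.90463,0.16925) → (1.90,0.17)
v4: (-3,0) → rotate → (-0.68548,2.92064) → ×s → (-0.37073,1.57958) → (-0.37,1.58)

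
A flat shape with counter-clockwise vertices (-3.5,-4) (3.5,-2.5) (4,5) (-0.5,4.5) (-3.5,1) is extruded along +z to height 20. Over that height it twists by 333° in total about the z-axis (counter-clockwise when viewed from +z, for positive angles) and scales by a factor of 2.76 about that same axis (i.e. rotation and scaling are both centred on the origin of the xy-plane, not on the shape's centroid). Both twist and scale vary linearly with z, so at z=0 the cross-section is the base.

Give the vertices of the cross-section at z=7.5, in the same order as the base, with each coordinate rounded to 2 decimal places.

t = z/height = 7.5/20 = 0.375
s = 1 + (scale-1)·z/height = 1 + (2.76-1)·7.5/20 = 1.660000
θ = twist·z/height = 333°·7.5/20 = 124.8750° = 2.179480 rad
cos θ = -0.571788, sin θ = 0.820401 (intermediates below are computed at full precision and shown rounded to 5 d.p.)
v1: (-3.5,-4) → rotate → (5.28286,-0.58425) → ×s → (8.76955,-0.96986) → (8.77,-0.97)
v2: (3.5,-2.5) → rotate → (0.04975,4.30087) → ×s → (0.08258,7.13945) → (0.08,7.14)
v3: (4,5) → rotate → (-6.38916,0.42267) → ×s → (-10.60600,0.70163) → (-10.61,0.70)
v4: (-0.5,4.5) → rotate → (-3.40591,-2.98325) → ×s → (-5.65381,-4.95219) → (-5.65,-4.95)
v5: (-3.5,1) → rotate → (1.18086,-3.44319) → ×s → (1.96022,-5.71570) → (1.96,-5.72)

Cross-section at z=7.5: (8.77,-0.97) (0.08,7.14) (-10.61,0.70) (-5.65,-4.95) (1.96,-5.72)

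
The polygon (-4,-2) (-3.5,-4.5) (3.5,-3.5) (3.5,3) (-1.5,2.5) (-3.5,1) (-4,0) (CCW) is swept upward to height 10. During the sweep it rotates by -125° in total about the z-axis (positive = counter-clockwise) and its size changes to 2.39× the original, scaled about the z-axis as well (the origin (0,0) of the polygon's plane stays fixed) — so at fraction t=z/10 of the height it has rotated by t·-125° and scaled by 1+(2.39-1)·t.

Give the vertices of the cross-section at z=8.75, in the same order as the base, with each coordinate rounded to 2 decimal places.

t = z/height = 8.75/10 = 0.875
s = 1 + (scale-1)·z/height = 1 + (2.39-1)·8.75/10 = 2.216250
θ = twist·z/height = -125°·8.75/10 = -109.3750° = -1.908954 rad
cos θ = -0.331750, sin θ = -0.943368 (intermediates below are computed at full precision and shown rounded to 5 d.p.)
v1: (-4,-2) → rotate → (-0.55974,4.43697) → ×s → (-1.24052,9.83343) → (-1.24,9.83)
v2: (-3.5,-4.5) → rotate → (-3.08403,4.79466) → ×s → (-6.83498,10.62616) → (-6.83,10.63)
v3: (3.5,-3.5) → rotate → (-4.46291,-2.14066) → ×s → (-9.89092,-4.74424) → (-9.89,-4.74)
v4: (3.5,3) → rotate → (1.66898,-4.29703) → ×s → (3.69887,-9.52330) → (3.70,-9.52)
v5: (-1.5,2.5) → rotate → (2.85604,0.58568) → ×s → (6.32971,1.29801) → (6.33,1.30)
v6: (-3.5,1) → rotate → (2.10449,2.97004) → ×s → (4.66408,6.58234) → (4.66,6.58)
v7: (-4,0) → rotate → (1.32700,3.77347) → ×s → (2.94096,8.36295) → (2.94,8.36)

Cross-section at z=8.75: (-1.24,9.83) (-6.83,10.63) (-9.89,-4.74) (3.70,-9.52) (6.33,1.30) (4.66,6.58) (2.94,8.36)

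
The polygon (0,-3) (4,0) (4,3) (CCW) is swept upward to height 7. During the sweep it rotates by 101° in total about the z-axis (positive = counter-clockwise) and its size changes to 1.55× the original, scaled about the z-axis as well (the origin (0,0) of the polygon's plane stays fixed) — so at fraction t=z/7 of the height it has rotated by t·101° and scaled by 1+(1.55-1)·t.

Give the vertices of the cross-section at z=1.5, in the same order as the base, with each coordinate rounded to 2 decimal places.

t = z/height = 1.5/7 = 0.214286
s = 1 + (scale-1)·z/height = 1 + (1.55-1)·1.5/7 = 1.117857
θ = twist·z/height = 101°·1.5/7 = 21.6429° = 0.377739 rad
cos θ = 0.929501, sin θ = 0.368820 (intermediates below are computed at full precision and shown rounded to 5 d.p.)
v1: (0,-3) → rotate → (1.10646,-2.78850) → ×s → (1.23686,-3.11715) → (1.24,-3.12)
v2: (4,0) → rotate → (3.71800,1.47528) → ×s → (4.15620,1.64915) → (4.16,1.65)
v3: (4,3) → rotate → (2.61154,4.26378) → ×s → (2.91933,4.76630) → (2.92,4.77)

Cross-section at z=1.5: (1.24,-3.12) (4.16,1.65) (2.92,4.77)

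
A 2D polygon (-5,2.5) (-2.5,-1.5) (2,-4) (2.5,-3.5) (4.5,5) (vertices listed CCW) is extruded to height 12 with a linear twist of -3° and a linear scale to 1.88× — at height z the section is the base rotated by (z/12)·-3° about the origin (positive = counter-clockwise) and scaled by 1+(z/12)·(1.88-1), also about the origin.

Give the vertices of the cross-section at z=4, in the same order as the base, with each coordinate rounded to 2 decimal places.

t = z/height = 4/12 = 0.333333
s = 1 + (scale-1)·z/height = 1 + (1.88-1)·4/12 = 1.293333
θ = twist·z/height = -3°·4/12 = -1.0000° = -0.017453 rad
cos θ = 0.999848, sin θ = -0.017452 (intermediates below are computed at full precision and shown rounded to 5 d.p.)
v1: (-5,2.5) → rotate → (-4.95561,2.58688) → ×s → (-6.40925,3.34570) → (-6.41,3.35)
v2: (-2.5,-1.5) → rotate → (-2.52580,-1.45614) → ×s → (-3.26670,-1.88328) → (-3.27,-1.88)
v3: (2,-4) → rotate → (1.92989,-4.03430) → ×s → (2.49599,-5.21769) → (2.50,-5.22)
v4: (2.5,-3.5) → rotate → (2.43854,-3.54310) → ×s → (3.15384,-4.58241) → (3.15,-4.58)
v5: (4.5,5) → rotate → (4.58658,4.92070) → ×s → (5.93197,6.36411) → (5.93,6.36)

Cross-section at z=4: (-6.41,3.35) (-3.27,-1.88) (2.50,-5.22) (3.15,-4.58) (5.93,6.36)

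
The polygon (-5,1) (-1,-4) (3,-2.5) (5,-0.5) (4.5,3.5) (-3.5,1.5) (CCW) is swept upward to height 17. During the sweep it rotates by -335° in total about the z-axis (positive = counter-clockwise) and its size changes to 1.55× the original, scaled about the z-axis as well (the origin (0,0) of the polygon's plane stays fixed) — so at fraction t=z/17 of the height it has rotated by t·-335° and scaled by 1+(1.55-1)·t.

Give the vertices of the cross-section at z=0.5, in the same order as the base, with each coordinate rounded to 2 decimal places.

Cross-section at z=0.5: (-4.83,1.87) (-1.70,-3.83) (2.57,-3.02) (4.92,-1.37) (5.11,2.72) (-3.24,2.11)

t = z/height = 0.5/17 = 0.0294118
s = 1 + (scale-1)·z/height = 1 + (1.55-1)·0.5/17 = 1.016176
θ = twist·z/height = -335°·0.5/17 = -9.8529° = -0.171966 rad
cos θ = 0.985250, sin θ = -0.171120 (intermediates below are computed at full precision and shown rounded to 5 d.p.)
v1: (-5,1) → rotate → (-4.75513,1.84085) → ×s → (-4.83205,1.87063) → (-4.83,1.87)
v2: (-1,-4) → rotate → (-1.66973,-3.76988) → ×s → (-1.69674,-3.83086) → (-1.70,-3.83)
v3: (3,-2.5) → rotate → (2.52795,-2.97649) → ×s → (2.56884,-3.02463) → (2.57,-3.02)
v4: (5,-0.5) → rotate → (4.84069,-1.34822) → ×s → (4.91900,-1.37003) → (4.92,-1.37)
v5: (4.5,3.5) → rotate → (5.03255,2.67834) → ×s → (5.11395,2.72166) → (5.11,2.72)
v6: (-3.5,1.5) → rotate → (-3.19170,2.07680) → ×s → (-3.24333,2.11039) → (-3.24,2.11)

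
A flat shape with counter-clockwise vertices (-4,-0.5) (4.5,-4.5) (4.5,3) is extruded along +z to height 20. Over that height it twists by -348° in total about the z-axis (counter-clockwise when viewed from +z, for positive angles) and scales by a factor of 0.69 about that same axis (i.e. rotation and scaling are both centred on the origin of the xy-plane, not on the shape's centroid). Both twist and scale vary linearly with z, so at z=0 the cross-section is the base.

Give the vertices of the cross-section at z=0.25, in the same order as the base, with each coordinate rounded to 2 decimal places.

t = z/height = 0.25/20 = 0.0125
s = 1 + (scale-1)·z/height = 1 + (0.69-1)·0.25/20 = 0.996125
θ = twist·z/height = -348°·0.25/20 = -4.3500° = -0.075922 rad
cos θ = 0.997119, sin θ = -0.075849 (intermediates below are computed at full precision and shown rounded to 5 d.p.)
v1: (-4,-0.5) → rotate → (-4.02640,-0.19516) → ×s → (-4.01080,-0.19441) → (-4.01,-0.19)
v2: (4.5,-4.5) → rotate → (4.14572,-4.82836) → ×s → (4.12965,-4.80965) → (4.13,-4.81)
v3: (4.5,3) → rotate → (4.71458,2.65004) → ×s → (4.69631,2.63977) → (4.70,2.64)

Cross-section at z=0.25: (-4.01,-0.19) (4.13,-4.81) (4.70,2.64)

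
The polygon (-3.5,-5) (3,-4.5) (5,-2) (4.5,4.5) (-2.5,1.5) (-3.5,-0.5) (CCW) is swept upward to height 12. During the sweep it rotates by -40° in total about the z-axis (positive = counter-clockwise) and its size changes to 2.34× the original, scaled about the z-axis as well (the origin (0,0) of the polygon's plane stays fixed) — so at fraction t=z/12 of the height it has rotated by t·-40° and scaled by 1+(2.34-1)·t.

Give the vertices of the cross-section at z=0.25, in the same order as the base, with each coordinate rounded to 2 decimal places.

t = z/height = 0.25/12 = 0.0208333
s = 1 + (scale-1)·z/height = 1 + (2.34-1)·0.25/12 = 1.027917
θ = twist·z/height = -40°·0.25/12 = -0.8333° = -0.014544 rad
cos θ = 0.999894, sin θ = -0.014544 (intermediates below are computed at full precision and shown rounded to 5 d.p.)
v1: (-3.5,-5) → rotate → (-3.57235,-4.94857) → ×s → (-3.67208,-5.08672) → (-3.67,-5.09)
v2: (3,-4.5) → rotate → (2.93424,-4.54316) → ×s → (3.01615,-4.66999) → (3.02,-4.67)
v3: (5,-2) → rotate → (4.97038,-2.07251) → ×s → (5.10914,-2.13037) → (5.11,-2.13)
v4: (4.5,4.5) → rotate → (4.56497,4.43408) → ×s → (4.69241,4.55786) → (4.69,4.56)
v5: (-2.5,1.5) → rotate → (-2.47792,1.53620) → ×s → (-2.54709,1.57909) → (-2.55,1.58)
v6: (-3.5,-0.5) → rotate → (-3.50690,-0.44904) → ×s → (-3.60480,-0.46158) → (-3.60,-0.46)

Cross-section at z=0.25: (-3.67,-5.09) (3.02,-4.67) (5.11,-2.13) (4.69,4.56) (-2.55,1.58) (-3.60,-0.46)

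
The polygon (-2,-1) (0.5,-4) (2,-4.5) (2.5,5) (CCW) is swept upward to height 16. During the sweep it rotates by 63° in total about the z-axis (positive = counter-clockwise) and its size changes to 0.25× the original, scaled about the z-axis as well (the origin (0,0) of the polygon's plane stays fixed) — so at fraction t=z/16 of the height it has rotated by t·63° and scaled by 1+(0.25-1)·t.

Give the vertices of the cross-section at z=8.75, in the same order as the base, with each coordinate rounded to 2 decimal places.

t = z/height = 8.75/16 = 0.546875
s = 1 + (scale-1)·z/height = 1 + (0.25-1)·8.75/16 = 0.589844
θ = twist·z/height = 63°·8.75/16 = 34.4531° = 0.601320 rad
cos θ = 0.824589, sin θ = 0.565732 (intermediates below are computed at full precision and shown rounded to 5 d.p.)
v1: (-2,-1) → rotate → (-1.08345,-1.95605) → ×s → (-0.63906,-1.15377) → (-0.64,-1.15)
v2: (0.5,-4) → rotate → (2.67522,-3.01549) → ×s → (1.57796,-1.77867) → (1.58,-1.78)
v3: (2,-4.5) → rotate → (4.19497,-2.57919) → ×s → (2.47438,-1.52132) → (2.47,-1.52)
v4: (2.5,5) → rotate → (-0.76719,5.53728) → ×s → (-0.45252,3.26613) → (-0.45,3.27)

Cross-section at z=8.75: (-0.64,-1.15) (1.58,-1.78) (2.47,-1.52) (-0.45,3.27)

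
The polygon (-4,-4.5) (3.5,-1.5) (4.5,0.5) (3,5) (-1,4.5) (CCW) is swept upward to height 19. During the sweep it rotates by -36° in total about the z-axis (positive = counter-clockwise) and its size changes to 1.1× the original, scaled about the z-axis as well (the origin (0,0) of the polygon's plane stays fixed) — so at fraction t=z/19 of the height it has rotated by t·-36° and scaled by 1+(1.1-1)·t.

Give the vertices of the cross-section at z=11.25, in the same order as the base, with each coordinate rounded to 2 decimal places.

t = z/height = 11.25/19 = 0.592105
s = 1 + (scale-1)·z/height = 1 + (1.1-1)·11.25/19 = 1.059211
θ = twist·z/height = -36°·11.25/19 = -21.3158° = -0.372031 rad
cos θ = 0.931591, sin θ = -0.363508 (intermediates below are computed at full precision and shown rounded to 5 d.p.)
v1: (-4,-4.5) → rotate → (-5.36215,-2.73813) → ×s → (-5.67965,-2.90025) → (-5.68,-2.90)
v2: (3.5,-1.5) → rotate → (2.71531,-2.66966) → ×s → (2.87608,-2.82774) → (2.88,-2.83)
v3: (4.5,0.5) → rotate → (4.37391,-1.16999) → ×s → (4.63290,-1.23927) → (4.63,-1.24)
v4: (3,5) → rotate → (4.61231,3.56743) → ×s → (4.88541,3.77866) → (4.89,3.78)
v5: (-1,4.5) → rotate → (0.70419,4.55567) → ×s → (0.74589,4.82541) → (0.75,4.83)

Cross-section at z=11.25: (-5.68,-2.90) (2.88,-2.83) (4.63,-1.24) (4.89,3.78) (0.75,4.83)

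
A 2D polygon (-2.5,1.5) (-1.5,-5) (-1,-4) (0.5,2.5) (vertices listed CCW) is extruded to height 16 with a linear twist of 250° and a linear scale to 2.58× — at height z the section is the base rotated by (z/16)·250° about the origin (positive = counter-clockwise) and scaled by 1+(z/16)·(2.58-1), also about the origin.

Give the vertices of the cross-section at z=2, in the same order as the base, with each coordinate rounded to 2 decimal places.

Cross-section at z=2: (-3.49,-0.02) (1.57,-6.05) (1.46,-4.72) (-1.04,2.87)

t = z/height = 2/16 = 0.125
s = 1 + (scale-1)·z/height = 1 + (2.58-1)·2/16 = 1.197500
θ = twist·z/height = 250°·2/16 = 31.2500° = 0.545415 rad
cos θ = 0.854912, sin θ = 0.518773 (intermediates below are computed at full precision and shown rounded to 5 d.p.)
v1: (-2.5,1.5) → rotate → (-2.91544,-0.01457) → ×s → (-3.49124,-0.01744) → (-3.49,-0.02)
v2: (-1.5,-5) → rotate → (1.31150,-5.05272) → ×s → (1.57052,-6.05063) → (1.57,-6.05)
v3: (-1,-4) → rotate → (1.22018,-3.93842) → ×s → (1.46117,-4.71626) → (1.46,-4.72)
v4: (0.5,2.5) → rotate → (-0.86948,2.39667) → ×s → (-1.04120,2.87001) → (-1.04,2.87)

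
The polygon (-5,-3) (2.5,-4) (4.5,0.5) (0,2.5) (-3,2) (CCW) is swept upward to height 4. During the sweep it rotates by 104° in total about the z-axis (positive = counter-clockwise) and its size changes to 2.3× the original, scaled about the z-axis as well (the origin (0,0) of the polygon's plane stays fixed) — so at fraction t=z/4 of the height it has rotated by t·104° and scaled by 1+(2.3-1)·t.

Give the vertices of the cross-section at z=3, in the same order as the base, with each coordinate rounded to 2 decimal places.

Cross-section at z=3: (3.74,-10.89) (8.75,3.19) (0.88,8.90) (-4.83,1.03) (-5.10,-4.97)

t = z/height = 3/4 = 0.75
s = 1 + (scale-1)·z/height = 1 + (2.3-1)·3/4 = 1.975000
θ = twist·z/height = 104°·3/4 = 78.0000° = 1.361357 rad
cos θ = 0.207912, sin θ = 0.978148 (intermediates below are computed at full precision and shown rounded to 5 d.p.)
v1: (-5,-3) → rotate → (1.89488,-5.51447) → ×s → (3.74240,-10.89108) → (3.74,-10.89)
v2: (2.5,-4) → rotate → (4.43237,1.61372) → ×s → (8.75393,3.18710) → (8.75,3.19)
v3: (4.5,0.5) → rotate → (0.44653,4.50562) → ×s → (0.88189,8.89860) → (0.88,8.90)
v4: (0,2.5) → rotate → (-2.44537,0.51978) → ×s → (-4.82960,1.02656) → (-4.83,1.03)
v5: (-3,2) → rotate → (-2.58003,-2.51862) → ×s → (-5.09556,-4.97427) → (-5.10,-4.97)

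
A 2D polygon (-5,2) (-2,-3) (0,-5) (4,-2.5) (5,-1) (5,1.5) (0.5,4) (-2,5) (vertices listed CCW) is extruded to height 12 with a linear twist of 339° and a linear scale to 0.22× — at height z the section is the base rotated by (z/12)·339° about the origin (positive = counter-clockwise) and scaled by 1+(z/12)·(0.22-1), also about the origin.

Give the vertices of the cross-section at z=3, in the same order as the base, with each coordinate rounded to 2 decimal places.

t = z/height = 3/12 = 0.25
s = 1 + (scale-1)·z/height = 1 + (0.22-1)·3/12 = 0.805000
θ = twist·z/height = 339°·3/12 = 84.7500° = 1.479167 rad
cos θ = 0.091502, sin θ = 0.995805 (intermediates below are computed at full precision and shown rounded to 5 d.p.)
v1: (-5,2) → rotate → (-2.44912,-4.79602) → ×s → (-1.97154,-3.86080) → (-1.97,-3.86)
v2: (-2,-3) → rotate → (2.80441,-2.26611) → ×s → (2.25755,-1.82422) → (2.26,-1.82)
v3: (0,-5) → rotate → (4.97902,-0.45751) → ×s → (4.00811,-0.36829) → (4.01,-0.37)
v4: (4,-2.5) → rotate → (2.85552,3.75447) → ×s → (2.29869,3.02234) → (2.30,3.02)
v5: (5,-1) → rotate → (1.45331,4.88752) → ×s → (1.16992,3.93446) → (1.17,3.93)
v6: (5,1.5) → rotate → (-1.03620,5.11628) → ×s → (-0.83414,4.11860) → (-0.83,4.12)
v7: (0.5,4) → rotate → (-3.93747,0.86391) → ×s → (-3.16966,0.69545) → (-3.17,0.70)
v8: (-2,5) → rotate → (-5.16203,-1.53410) → ×s → (-4.15543,-1.23495) → (-4.16,-1.23)

Cross-section at z=3: (-1.97,-3.86) (2.26,-1.82) (4.01,-0.37) (2.30,3.02) (1.17,3.93) (-0.83,4.12) (-3.17,0.70) (-4.16,-1.23)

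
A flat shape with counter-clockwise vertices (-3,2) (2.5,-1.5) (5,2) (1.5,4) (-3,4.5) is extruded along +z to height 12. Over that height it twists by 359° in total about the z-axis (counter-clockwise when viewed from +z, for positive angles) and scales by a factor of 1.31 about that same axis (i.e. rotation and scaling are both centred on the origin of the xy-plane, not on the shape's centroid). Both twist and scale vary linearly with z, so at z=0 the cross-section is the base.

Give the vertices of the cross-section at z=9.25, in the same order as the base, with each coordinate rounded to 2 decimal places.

t = z/height = 9.25/12 = 0.770833
s = 1 + (scale-1)·z/height = 1 + (1.31-1)·9.25/12 = 1.238958
θ = twist·z/height = 359°·9.25/12 = 276.7292° = 4.829835 rad
cos θ = 0.117176, sin θ = -0.993111 (intermediates below are computed at full precision and shown rounded to 5 d.p.)
v1: (-3,2) → rotate → (1.63469,3.21369) → ×s → (2.02532,3.98162) → (2.03,3.98)
v2: (2.5,-1.5) → rotate → (-1.19673,-2.65854) → ×s → (-1.48269,-3.29382) → (-1.48,-3.29)
v3: (5,2) → rotate → (2.57210,-4.73120) → ×s → (3.18673,-5.86176) → (3.19,-5.86)
v4: (1.5,4) → rotate → (4.14821,-1.02096) → ×s → (5.13946,-1.26493) → (5.14,-1.26)
v5: (-3,4.5) → rotate → (4.11747,3.50663) → ×s → (5.10138,4.34456) → (5.10,4.34)

Cross-section at z=9.25: (2.03,3.98) (-1.48,-3.29) (3.19,-5.86) (5.14,-1.26) (5.10,4.34)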